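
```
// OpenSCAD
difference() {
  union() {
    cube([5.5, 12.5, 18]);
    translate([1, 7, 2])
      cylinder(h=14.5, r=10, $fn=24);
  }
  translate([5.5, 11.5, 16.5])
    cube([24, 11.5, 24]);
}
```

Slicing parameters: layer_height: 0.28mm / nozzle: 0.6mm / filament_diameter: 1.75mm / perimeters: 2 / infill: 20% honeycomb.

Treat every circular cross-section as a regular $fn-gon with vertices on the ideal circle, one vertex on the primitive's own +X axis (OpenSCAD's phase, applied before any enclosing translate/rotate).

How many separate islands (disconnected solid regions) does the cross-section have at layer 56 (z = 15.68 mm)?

1

At z = 15.68 mm: the cube is present — its section is the full 5.5×12.5 rectangle; the r=10 cylinder at (1, 7) contributes a regular 24-gon of circumradius 10; Merging all regions: the 5.5×12.5 cube lies entirely inside the r=10 cylinder at (1, 7), so the union is just the r=10 cylinder at (1, 7) — 1 connected region; the cube at (5.5, 11.5) is absent (z outside [16.5, 40.5]); After the difference (first − rest): none of the subtracted shapes is present at this height, so the result so far is unchanged — 1 connected region. Overall, the cross-section is a single solid region. Island count = 1.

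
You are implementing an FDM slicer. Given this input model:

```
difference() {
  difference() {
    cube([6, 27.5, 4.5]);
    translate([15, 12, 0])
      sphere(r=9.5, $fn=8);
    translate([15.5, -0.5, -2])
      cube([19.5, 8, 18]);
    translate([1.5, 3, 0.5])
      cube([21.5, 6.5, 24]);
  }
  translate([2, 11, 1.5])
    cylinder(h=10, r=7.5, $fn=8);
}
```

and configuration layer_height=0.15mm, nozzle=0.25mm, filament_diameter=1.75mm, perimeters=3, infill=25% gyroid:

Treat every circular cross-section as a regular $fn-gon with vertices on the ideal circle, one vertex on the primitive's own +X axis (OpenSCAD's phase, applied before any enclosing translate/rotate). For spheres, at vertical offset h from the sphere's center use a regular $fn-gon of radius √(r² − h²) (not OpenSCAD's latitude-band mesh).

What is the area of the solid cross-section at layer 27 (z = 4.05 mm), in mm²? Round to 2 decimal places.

77.67 mm²

At z = 4.05 mm: the 6×27.5 cube contributes its full rectangle (area 165.00 mm²); the r=9.5 sphere at (15, 12) contributes a regular 8-gon of circumradius √(9.5²−4.05²) = 8.593 (area = (8/2)·8.593²·sin(360°/8) = 208.87 mm²); the cube at (15.5, -0.5) (footprint 19.5×8) is included at this height (area 156.00 mm²); the cube at (1.5, 3) (footprint 21.5×6.5) is included at this height (area 139.75 mm²); After the difference (first − rest): starting from the 6×27.5 cube (165.00 mm²), the r=9.5 sphere at (15, 12) misses the remaining region (no effect); the 19.5×8 cube at (15.5, -0.5) misses the remaining region (no effect); the 21.5×6.5 cube at (1.5, 3) partially overlaps it — only the 29.25 mm² overlap (of its 139.75 mm²) is removed, clipping the outline — area = 135.75 mm²; the cylinder at (2, 11): section is a regular 8-gon, circumradius r=7.5 (area = (8/2)·7.500²·sin(360°/8) = 159.10 mm²); Subtracting the remaining from the first: starting from that combined region (135.75 mm²), the r=7.5 cylinder at (2, 11) partially overlaps it — only the 58.08 mm² overlap (of its 159.10 mm²) is removed, clipping the outline — area = 77.67 mm². Overall, the cross-section has 2 separate islands. Net area = 77.67 mm².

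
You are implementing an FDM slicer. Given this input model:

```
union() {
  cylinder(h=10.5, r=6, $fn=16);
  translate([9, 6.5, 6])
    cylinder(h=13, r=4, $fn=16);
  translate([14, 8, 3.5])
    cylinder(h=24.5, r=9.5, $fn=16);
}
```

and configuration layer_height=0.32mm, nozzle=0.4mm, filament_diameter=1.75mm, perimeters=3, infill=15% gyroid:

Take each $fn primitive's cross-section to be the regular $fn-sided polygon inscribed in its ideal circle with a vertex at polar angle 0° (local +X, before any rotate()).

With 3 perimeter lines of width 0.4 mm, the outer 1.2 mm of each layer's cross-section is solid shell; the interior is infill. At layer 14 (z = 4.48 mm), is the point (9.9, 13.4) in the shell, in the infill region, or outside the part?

infill

At z = 4.48 mm: the cylinder: section is a regular 16-gon, circumradius r=6; the cylinder at (9, 6.5) does not reach this height (z outside [6, 19]); the r=9.5 cylinder at (14, 8) contributes a regular 16-gon of circumradius 9.5; Combining (union): the 2 present regions are separate (no shared area or edge), so areas and boundary lengths simply add and each stays a separate island — 2 connected regions. Overall, the cross-section has 2 separate islands. The nearest boundary edge runs (7.28, 14.72)→(10.36, 16.78); distance from the point to it = 2.55 mm. (Shell/infill is judged within the island containing the point — the largest one.) The point is inside the cross-section and 2.55 mm from the nearest boundary — more than the 1.2 mm shell width (3 × 0.4), so it's in the infill interior.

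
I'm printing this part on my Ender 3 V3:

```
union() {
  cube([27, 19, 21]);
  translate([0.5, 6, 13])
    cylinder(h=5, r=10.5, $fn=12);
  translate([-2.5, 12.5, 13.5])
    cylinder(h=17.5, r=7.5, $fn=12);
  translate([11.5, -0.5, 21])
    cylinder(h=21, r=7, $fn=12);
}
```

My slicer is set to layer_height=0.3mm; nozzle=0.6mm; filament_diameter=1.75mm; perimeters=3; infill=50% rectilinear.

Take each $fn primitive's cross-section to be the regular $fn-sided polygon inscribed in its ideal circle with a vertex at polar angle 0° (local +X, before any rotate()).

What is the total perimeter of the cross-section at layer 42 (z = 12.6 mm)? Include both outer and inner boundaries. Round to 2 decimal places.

At z = 12.6 mm: the cube (footprint 27×19) is included at this height (perimeter 92.00 mm); the cylinder at (0.5, 6) does not reach this height (z outside [13, 18]); the cylinder at (-2.5, 12.5) is absent (z outside [13.5, 31]); the cylinder at (11.5, -0.5) is absent (z outside [21, 42]); Combining (union): only the 27×19 cube is present, so the union is just that shape — boundary = 92.00 mm. Overall, the cross-section is a single solid region. Total boundary length (outer) = 92.00 mm.

92.00 mm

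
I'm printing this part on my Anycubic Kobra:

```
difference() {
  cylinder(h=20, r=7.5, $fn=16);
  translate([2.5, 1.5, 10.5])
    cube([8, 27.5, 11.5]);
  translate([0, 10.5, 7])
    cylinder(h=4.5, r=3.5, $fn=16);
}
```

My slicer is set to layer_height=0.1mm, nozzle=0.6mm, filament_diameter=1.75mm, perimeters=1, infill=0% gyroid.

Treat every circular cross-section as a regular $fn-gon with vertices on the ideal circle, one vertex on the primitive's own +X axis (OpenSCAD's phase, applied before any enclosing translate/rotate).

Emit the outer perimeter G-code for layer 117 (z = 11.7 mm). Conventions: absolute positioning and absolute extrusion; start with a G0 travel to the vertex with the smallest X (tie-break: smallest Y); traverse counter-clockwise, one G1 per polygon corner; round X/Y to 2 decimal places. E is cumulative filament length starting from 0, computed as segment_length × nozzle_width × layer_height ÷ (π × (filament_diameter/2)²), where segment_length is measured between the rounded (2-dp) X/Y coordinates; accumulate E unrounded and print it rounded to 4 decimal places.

At z = 11.7 mm: the r=7.5 cylinder contributes a regular 16-gon of circumradius 7.5; the 8×27.5 cube at (2.5, 1.5) contributes its full rectangle; the cylinder at (0, 10.5) does not reach this height (z outside [7, 11.5]); After the difference (first − rest): starting from the r=7.5 cylinder, the 8×27.5 cube at (2.5, 1.5) partially overlaps it — only the 17.65 mm² overlap (of its 220.00 mm²) is removed, clipping the outline — 1 connected region. The outline is a single polygon with 16 vertices. Extrusion per mm of travel: 0.6 × 0.1 / (π × 0.875²) = 0.024945. Accumulating E over each segment gives final E = 1.2321.

G0 X-7.50 Y0.00 Z11.70
G1 X-6.93 Y-2.87 E0.0730
G1 X-5.30 Y-5.30 E0.1460
G1 X-2.87 Y-6.93 E0.2190
G1 X0.00 Y-7.50 E0.2920
G1 X2.87 Y-6.93 E0.3650
G1 X5.30 Y-5.30 E0.4379
G1 X6.93 Y-2.87 E0.5109
G1 X7.50 Y0.00 E0.5839
G1 X7.20 Y1.50 E0.6221
G1 X2.50 Y1.50 E0.7393
G1 X2.50 Y7.00 E0.8765
G1 X0.00 Y7.50 E0.9401
G1 X-2.87 Y6.93 E1.0131
G1 X-5.30 Y5.30 E1.0861
G1 X-6.93 Y2.87 E1.1591
G1 X-7.50 Y0.00 E1.2321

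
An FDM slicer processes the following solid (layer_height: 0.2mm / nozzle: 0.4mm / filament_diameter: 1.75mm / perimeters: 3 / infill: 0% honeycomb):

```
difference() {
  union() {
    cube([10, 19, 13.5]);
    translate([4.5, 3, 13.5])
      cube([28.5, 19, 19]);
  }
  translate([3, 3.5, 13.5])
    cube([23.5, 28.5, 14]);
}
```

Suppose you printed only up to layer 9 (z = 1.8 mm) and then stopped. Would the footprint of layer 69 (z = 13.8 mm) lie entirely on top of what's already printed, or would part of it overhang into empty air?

Compare the two slices. At z = 1.8: the cube (footprint 10×19) is included at this height (area 190.00 mm²); the cube at (4.5, 3) does not reach this height (z outside [13.5, 32.5]); Taking the union: only the 10×19 cube is present, so the union is just that shape — area = 190.00 mm²; the cube at (3, 3.5) is absent (z outside [13.5, 27.5]); After the difference (first − rest): none of the subtracted shapes is present at this height, so the result so far is unchanged — area = 190.00 mm². At z = 13.8: the cube does not reach this height (z outside [0, 13.5]); the cube at (4.5, 3) is present — its section is the full 28.5×19 rectangle (area 541.50 mm²); Combining (union): only the 28.5×19 cube at (4.5, 3) is present, so the union is just that shape — area = 541.50 mm²; the cube at (3, 3.5) is present — its section is the full 23.5×28.5 rectangle (area 669.75 mm²); Subtracting the remaining from the first: starting from the result so far (541.50 mm²), the 23.5×28.5 cube at (3, 3.5) partially overlaps it — only the 407.00 mm² overlap (of its 669.75 mm²) is removed, clipping the outline — area = 134.50 mm². Checking containment: at z = 13.8 the cross-section extends beyond the z = 1.8 cross-section by about 131.75 mm².

part overhangs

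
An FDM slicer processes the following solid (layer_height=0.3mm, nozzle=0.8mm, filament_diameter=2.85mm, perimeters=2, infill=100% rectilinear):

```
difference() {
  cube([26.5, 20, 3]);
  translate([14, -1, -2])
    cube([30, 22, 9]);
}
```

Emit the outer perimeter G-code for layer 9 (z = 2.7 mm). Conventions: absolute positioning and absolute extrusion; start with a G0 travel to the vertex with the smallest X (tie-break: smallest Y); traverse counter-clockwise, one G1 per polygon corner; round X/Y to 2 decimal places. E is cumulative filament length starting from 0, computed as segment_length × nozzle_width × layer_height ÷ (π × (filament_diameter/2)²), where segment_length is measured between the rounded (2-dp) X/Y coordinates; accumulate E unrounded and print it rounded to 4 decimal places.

At z = 2.7 mm: the cube is present — its section is the full 26.5×20 rectangle; the cube at (14, -1) is present — its section is the full 30×22 rectangle; Taking the first minus the rest: starting from the 26.5×20 cube, the 30×22 cube at (14, -1) partially overlaps it — only the 250.00 mm² overlap (of its 660.00 mm²) is removed, clipping the outline — 1 connected region. The outline is a single polygon with 4 vertices. Extrusion per mm of travel: 0.8 × 0.3 / (π × 1.425²) = 0.037621. Accumulating E over each segment gives final E = 2.5582.

G0 X0.00 Y0.00 Z2.70
G1 X14.00 Y0.00 E0.5267
G1 X14.00 Y20.00 E1.2791
G1 X0.00 Y20.00 E1.8058
G1 X0.00 Y0.00 E2.5582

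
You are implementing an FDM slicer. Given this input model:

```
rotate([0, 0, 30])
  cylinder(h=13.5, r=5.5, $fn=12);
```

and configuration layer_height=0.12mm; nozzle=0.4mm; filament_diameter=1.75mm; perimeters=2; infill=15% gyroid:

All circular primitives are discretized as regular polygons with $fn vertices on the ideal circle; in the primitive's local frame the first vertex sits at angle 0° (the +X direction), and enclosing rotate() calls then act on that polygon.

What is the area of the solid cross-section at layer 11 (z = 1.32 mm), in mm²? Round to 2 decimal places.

90.75 mm²

At z = 1.32 mm: the r=5.5 cylinder contributes a regular 12-gon of circumradius 5.5 (area = (12/2)·5.500²·sin(360°/12) = 90.75 mm²); (rotated 30° about Z; rotation is an isometry so areas/perimeters/island counts are preserved). Overall, the cross-section is a single solid region. Net area = 90.75 mm².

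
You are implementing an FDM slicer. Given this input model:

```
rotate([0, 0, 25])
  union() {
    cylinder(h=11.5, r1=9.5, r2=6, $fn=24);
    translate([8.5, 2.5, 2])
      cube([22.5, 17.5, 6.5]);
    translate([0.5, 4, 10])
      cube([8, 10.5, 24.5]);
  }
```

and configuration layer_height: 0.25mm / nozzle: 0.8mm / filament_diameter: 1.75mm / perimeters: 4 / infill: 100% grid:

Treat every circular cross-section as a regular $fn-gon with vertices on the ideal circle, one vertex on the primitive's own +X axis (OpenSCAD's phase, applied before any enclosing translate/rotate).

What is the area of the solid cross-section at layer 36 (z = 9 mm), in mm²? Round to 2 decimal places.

At z = 9 mm: the cone contributes a regular 24-gon of circumradius 6.761 (interpolated between r1=9.5 and r2=6 at t=0.783) (area = (24/2)·6.761²·sin(360°/24) = 141.97 mm²); the cube at (8.5, 2.5) is absent (z outside [2, 8.5]); the cube at (0.5, 4) is not intersected at this z (z outside [10, 34.5]); Taking the union: only the cone is present, so the union is just that shape — area = 141.97 mm²; (rotated 25° about Z; rotation is an isometry so areas/perimeters/island counts are preserved). Overall, the cross-section is a single solid region. Net area = 141.97 mm².

141.97 mm²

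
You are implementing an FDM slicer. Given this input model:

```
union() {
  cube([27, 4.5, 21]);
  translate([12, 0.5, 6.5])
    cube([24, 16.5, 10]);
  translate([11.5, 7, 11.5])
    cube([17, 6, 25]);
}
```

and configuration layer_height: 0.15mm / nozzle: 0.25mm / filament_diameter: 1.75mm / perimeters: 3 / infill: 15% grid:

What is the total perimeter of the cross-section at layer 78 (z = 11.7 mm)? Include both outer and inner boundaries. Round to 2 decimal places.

At z = 11.7 mm: the cube is present — its section is the full 27×4.5 rectangle (perimeter 63.00 mm); the cube at (12, 0.5) is present — its section is the full 24×16.5 rectangle (perimeter 81.00 mm); the cube at (11.5, 7) (footprint 17×6) is included at this height (perimeter 46.00 mm); Taking the union: the regions partially overlap (shared area 159.00 mm²), so the edge portions inside another operand are dropped and the merged outline is re-measured after clipping — boundary = 107.00 mm. Overall, the cross-section is a single solid region. Total boundary length (outer) = 107.00 mm.

107.00 mm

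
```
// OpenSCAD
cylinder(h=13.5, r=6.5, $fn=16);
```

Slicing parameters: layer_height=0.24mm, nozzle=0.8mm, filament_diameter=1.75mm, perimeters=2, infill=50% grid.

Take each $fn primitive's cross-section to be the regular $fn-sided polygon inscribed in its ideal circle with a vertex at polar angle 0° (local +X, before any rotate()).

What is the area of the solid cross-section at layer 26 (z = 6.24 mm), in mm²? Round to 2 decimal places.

129.35 mm²

At z = 6.24 mm: the cylinder: section is a regular 16-gon, circumradius r=6.5 (area = (16/2)·6.500²·sin(360°/16) = 129.35 mm²). Overall, the cross-section is a single solid region. Net area = 129.35 mm².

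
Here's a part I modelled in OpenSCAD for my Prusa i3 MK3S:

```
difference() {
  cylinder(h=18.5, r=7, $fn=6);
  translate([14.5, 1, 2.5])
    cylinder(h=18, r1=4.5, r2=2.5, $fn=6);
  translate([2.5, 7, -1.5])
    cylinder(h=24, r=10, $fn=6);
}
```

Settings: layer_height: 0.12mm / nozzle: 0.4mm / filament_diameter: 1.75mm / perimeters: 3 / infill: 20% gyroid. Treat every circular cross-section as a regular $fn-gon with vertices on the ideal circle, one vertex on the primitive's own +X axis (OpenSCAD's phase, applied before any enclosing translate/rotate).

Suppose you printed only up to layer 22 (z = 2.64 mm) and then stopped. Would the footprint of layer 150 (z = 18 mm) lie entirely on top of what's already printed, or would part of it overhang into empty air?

Compare the two slices. At z = 2.64: the cylinder: section is a regular 6-gon, circumradius r=7 (area = (6/2)·7.000²·sin(360°/6) = 127.31 mm²); the cone at (14.5, 1): at t=0.008 of its height the radius interpolates to r₁+(r₂−r₁)t = 4.484, giving a regular 6-gon of that circumradius (area = (6/2)·4.484²·sin(360°/6) = 52.25 mm²); the cylinder at (2.5, 7): section is a regular 6-gon, circumradius r=10 (area = (6/2)·10.000²·sin(360°/6) = 259.81 mm²); Subtracting the remaining from the first: starting from the r=7 cylinder (127.31 mm²), the cone at (14.5, 1) misses the remaining region (no effect); the r=10 cylinder at (2.5, 7) partially overlaps it — only the 73.99 mm² overlap (of its 259.81 mm²) is removed, clipping the outline — area = 53.31 mm². At z = 18: the r=7 cylinder gives a regular 6-gon of circumradius 7 (constant along its height) (area = (6/2)·7.000²·sin(360°/6) = 127.31 mm²); the cone at (14.5, 1): at t=0.861 of its height the radius interpolates to r₁+(r₂−r₁)t = 2.778, giving a regular 6-gon of that circumradius (area = (6/2)·2.778²·sin(360°/6) = 20.05 mm²); the r=10 cylinder at (2.5, 7) contributes a regular 6-gon of circumradius 10 (area = (6/2)·10.000²·sin(360°/6) = 259.81 mm²); After the difference (first − rest): starting from the r=7 cylinder (127.31 mm²), the cone at (14.5, 1) misses the remaining region (no effect); the r=10 cylinder at (2.5, 7) partially overlaps it — only the 73.99 mm² overlap (of its 259.81 mm²) is removed, clipping the outline — area = 53.31 mm². Checking containment: the cross-section at z = 18 is a subset of the cross-section at z = 2.64.

entirely on top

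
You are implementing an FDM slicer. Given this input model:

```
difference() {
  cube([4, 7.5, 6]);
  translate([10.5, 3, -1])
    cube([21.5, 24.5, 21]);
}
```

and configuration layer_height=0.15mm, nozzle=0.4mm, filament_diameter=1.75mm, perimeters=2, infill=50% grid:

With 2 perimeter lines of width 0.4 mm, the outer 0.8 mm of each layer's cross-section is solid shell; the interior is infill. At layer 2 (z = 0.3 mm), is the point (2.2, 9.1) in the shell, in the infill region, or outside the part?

At z = 0.3 mm: the cube (footprint 4×7.5) is included at this height; the cube at (10.5, 3) is present — its section is the full 21.5×24.5 rectangle; After the difference (first − rest): starting from the 4×7.5 cube, the 21.5×24.5 cube at (10.5, 3) misses the remaining region (no effect) — 1 connected region. Overall, the cross-section is a single solid region. The nearest boundary edge runs (0.00, 7.50)→(4.00, 7.50); distance from the point to it = 1.60 mm. The point is not inside any of the regions above, so it lies outside the cross-section (1.60 mm from the nearest boundary).

outside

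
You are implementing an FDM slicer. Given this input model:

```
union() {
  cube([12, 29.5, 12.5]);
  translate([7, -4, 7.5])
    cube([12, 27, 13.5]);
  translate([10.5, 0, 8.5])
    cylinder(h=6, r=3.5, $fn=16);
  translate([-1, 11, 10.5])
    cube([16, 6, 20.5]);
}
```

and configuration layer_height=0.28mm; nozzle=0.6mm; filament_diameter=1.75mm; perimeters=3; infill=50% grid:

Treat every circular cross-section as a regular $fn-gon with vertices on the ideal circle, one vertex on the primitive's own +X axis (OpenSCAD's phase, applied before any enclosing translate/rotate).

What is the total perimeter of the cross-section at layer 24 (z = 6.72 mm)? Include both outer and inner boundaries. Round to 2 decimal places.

83.00 mm

At z = 6.72 mm: the cube is present — its section is the full 12×29.5 rectangle (perimeter 83.00 mm); the cube at (7, -4) is absent (z outside [7.5, 21]); the cylinder at (10.5, 0) is not intersected at this z (z outside [8.5, 14.5]); the cube at (-1, 11) does not reach this height (z outside [10.5, 31]); Taking the union: only the 12×29.5 cube is present, so the union is just that shape — boundary = 83.00 mm. Overall, the cross-section is a single solid region. Total boundary length (outer) = 83.00 mm.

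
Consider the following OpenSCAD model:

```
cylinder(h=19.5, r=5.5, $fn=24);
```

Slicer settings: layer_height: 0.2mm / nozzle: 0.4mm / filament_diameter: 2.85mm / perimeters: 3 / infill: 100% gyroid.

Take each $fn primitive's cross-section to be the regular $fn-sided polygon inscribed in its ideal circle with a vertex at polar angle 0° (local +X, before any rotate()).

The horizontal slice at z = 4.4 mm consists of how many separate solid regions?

1

At z = 4.4 mm: the r=5.5 cylinder gives a regular 24-gon of circumradius 5.5 (constant along its height). The result has 1 disconnected region.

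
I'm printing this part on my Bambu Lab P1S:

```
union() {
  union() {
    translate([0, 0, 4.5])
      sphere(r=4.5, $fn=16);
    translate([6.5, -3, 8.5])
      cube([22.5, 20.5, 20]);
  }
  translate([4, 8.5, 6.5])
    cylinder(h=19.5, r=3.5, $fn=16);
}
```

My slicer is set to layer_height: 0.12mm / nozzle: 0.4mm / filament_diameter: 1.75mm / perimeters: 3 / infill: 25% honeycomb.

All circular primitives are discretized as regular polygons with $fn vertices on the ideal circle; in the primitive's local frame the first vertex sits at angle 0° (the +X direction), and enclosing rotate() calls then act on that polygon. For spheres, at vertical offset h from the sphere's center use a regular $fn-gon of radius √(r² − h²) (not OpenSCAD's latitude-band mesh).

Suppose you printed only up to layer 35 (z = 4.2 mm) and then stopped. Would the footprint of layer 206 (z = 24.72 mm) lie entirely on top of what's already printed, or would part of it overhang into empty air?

part overhangs

Compare the two slices. At z = 4.2: the sphere: section is a regular 16-gon, circumradius = √(r²−h²) = √(4.5²−0.3²) = 4.490 (area = (16/2)·4.490²·sin(360°/16) = 61.72 mm²); the cube at (6.5, -3) is absent (z outside [8.5, 28.5]); Taking the union: only the r=4.5 sphere is present, so the union is just that shape — area = 61.72 mm²; the cylinder at (4, 8.5) does not reach this height (z outside [6.5, 26]); Merging all regions: only the result so far is present, so the union is just that shape — area = 61.72 mm². At z = 24.72: the sphere is absent (|z−center|=20.220 > r=4.5); the cube at (6.5, -3) (footprint 22.5×20.5) is included at this height (area 461.25 mm²); Combining (union): only the 22.5×20.5 cube at (6.5, -3) is present, so the union is just that shape — area = 461.25 mm²; the r=3.5 cylinder at (4, 8.5) contributes a regular 16-gon of circumradius 3.5 (area = (16/2)·3.500²·sin(360°/16) = 37.50 mm²); Merging all regions: the regions partially overlap — summed areas 498.75 mm² minus the doubly-counted overlap 3.13 mm² gives 495.63 mm² — area = 495.63 mm². Checking containment: at z = 24.72 the cross-section extends beyond the z = 4.2 cross-section by about 495.63 mm².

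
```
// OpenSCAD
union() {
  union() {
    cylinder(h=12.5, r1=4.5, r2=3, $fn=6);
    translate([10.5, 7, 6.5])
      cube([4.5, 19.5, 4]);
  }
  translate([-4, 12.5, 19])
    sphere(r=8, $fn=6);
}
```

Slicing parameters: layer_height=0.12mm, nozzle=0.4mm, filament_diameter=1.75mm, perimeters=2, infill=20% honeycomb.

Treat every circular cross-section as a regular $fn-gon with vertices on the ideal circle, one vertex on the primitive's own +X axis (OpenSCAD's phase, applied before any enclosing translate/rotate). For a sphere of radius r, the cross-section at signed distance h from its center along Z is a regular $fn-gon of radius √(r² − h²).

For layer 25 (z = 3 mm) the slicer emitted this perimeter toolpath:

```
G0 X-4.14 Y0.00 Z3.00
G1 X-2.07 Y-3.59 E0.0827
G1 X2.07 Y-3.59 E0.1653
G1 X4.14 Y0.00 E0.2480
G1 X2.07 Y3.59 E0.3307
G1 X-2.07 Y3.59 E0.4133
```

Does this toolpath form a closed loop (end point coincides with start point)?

no

Start point (G0): (-4.14, 0.00). End point (last G1): the path does not return to the start — open.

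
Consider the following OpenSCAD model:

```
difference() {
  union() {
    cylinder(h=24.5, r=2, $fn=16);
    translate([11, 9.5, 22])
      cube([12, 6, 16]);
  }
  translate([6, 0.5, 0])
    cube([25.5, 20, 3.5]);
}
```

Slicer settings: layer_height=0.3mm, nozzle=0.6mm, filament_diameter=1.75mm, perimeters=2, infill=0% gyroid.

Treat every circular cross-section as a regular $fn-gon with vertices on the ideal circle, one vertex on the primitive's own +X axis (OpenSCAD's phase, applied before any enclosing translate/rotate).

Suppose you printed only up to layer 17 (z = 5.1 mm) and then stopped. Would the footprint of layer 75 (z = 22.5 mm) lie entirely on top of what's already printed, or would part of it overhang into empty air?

Compare the two slices. At z = 5.1: the cylinder: section is a regular 16-gon, circumradius r=2 (area = (16/2)·2.000²·sin(360°/16) = 12.25 mm²); the cube at (11, 9.5) is absent (z outside [22, 38]); Combining (union): only the r=2 cylinder is present, so the union is just that shape — area = 12.25 mm²; the cube at (6, 0.5) does not reach this height (z outside [0, 3.5]); Taking the first minus the rest: none of the subtracted shapes is present at this height, so that combined region is unchanged — area = 12.25 mm². At z = 22.5: the r=2 cylinder contributes a regular 16-gon of circumradius 2 (area = (16/2)·2.000²·sin(360°/16) = 12.25 mm²); the cube at (11, 9.5) is present — its section is the full 12×6 rectangle (area 72.00 mm²); Combining (union): the 2 present regions are separate (no shared area or edge), so areas and boundary lengths simply add and each stays a separate island — area = 84.25 mm²; the cube at (6, 0.5) is not intersected at this z (z outside [0, 3.5]); Subtracting the remaining from the first: none of the subtracted shapes is present at this height, so the result so far is unchanged — area = 84.25 mm². Checking containment: at z = 22.5 the cross-section extends beyond the z = 5.1 cross-section by about 72.00 mm².

part overhangs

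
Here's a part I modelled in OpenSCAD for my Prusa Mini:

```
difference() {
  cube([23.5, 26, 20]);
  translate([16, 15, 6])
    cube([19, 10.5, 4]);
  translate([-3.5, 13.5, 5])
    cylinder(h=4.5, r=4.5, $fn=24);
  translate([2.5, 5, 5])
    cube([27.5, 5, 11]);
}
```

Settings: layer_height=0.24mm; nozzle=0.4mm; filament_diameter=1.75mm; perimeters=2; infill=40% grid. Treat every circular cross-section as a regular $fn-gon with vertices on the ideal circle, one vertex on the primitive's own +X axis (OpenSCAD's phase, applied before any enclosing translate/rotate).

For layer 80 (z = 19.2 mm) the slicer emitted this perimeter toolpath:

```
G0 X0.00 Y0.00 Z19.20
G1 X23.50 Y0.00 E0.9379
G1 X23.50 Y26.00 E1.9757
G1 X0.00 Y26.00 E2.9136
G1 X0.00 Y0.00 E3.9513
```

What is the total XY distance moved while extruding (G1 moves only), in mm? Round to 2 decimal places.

99.00 mm

Sum the Euclidean lengths of each G1 segment: total = 99.00 mm.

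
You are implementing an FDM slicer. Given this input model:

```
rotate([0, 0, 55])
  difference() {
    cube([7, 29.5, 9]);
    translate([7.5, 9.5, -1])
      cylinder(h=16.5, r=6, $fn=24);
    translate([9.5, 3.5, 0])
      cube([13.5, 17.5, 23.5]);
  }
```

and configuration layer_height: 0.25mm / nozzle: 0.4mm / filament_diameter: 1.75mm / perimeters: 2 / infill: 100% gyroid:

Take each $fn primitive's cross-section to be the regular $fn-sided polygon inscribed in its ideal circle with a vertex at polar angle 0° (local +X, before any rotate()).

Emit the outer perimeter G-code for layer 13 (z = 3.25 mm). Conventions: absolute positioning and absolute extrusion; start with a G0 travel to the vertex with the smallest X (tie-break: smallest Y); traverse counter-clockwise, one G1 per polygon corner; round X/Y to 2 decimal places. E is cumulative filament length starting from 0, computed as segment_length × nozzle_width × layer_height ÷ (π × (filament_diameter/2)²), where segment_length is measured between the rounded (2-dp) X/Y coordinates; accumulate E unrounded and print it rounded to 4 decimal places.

At z = 3.25 mm: the cube (footprint 7×29.5) is included at this height; the r=6 cylinder at (7.5, 9.5) gives a regular 24-gon of circumradius 6 (constant along its height); the cube at (9.5, 3.5) is present — its section is the full 13.5×17.5 rectangle; Taking the first minus the rest: starting from the 7×29.5 cube, the r=6 cylinder at (7.5, 9.5) partially overlaps it — only the 49.94 mm² overlap (of its 111.81 mm²) is removed, clipping the outline; the 13.5×17.5 cube at (9.5, 3.5) misses the remaining region (no effect) — 1 connected region; (rotated 55° about Z; rotation is an isometry so areas/perimeters/island counts are preserved). The outline is a single polygon with 17 vertices. Extrusion per mm of travel: 0.4 × 0.25 / (π × 0.875²) = 0.041575. Accumulating E over each segment gives final E = 3.2809.

G0 X-24.16 Y16.92 Z3.25
G1 X0.00 Y0.00 E1.2263
G1 X4.02 Y5.73 E1.5173
G1 X1.09 Y7.78 E1.6660
G1 X0.38 Y7.00 E1.7098
G1 X-0.94 Y6.15 E1.7751
G1 X-2.44 Y5.68 E1.8404
G1 X-4.00 Y5.62 E1.9053
G1 X-5.53 Y5.95 E1.9704
G1 X-6.92 Y6.68 E2.0357
G1 X-8.08 Y7.74 E2.1010
G1 X-8.92 Y9.06 E2.1661
G1 X-9.39 Y10.55 E2.2310
G1 X-9.46 Y12.12 E2.2964
G1 X-9.12 Y13.64 E2.3611
G1 X-8.63 Y14.59 E2.4056
G1 X-20.15 Y22.65 E2.9901
G1 X-24.16 Y16.92 E3.2809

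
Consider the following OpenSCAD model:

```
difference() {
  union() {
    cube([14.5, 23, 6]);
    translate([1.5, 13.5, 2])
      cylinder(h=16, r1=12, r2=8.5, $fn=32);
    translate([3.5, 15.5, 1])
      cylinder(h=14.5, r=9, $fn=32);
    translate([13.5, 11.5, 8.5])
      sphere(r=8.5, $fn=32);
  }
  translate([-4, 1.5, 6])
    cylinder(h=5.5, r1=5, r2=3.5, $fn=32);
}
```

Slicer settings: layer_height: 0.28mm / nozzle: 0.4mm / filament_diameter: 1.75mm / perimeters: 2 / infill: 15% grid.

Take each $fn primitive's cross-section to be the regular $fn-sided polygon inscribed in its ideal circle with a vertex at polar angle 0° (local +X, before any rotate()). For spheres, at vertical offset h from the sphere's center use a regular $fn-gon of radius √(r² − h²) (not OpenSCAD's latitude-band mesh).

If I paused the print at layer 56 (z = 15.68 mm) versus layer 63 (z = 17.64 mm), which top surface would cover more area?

Layer 56 (z = 15.68): the cube is absent (z outside [0, 6]); the cone at (1.5, 13.5) contributes a regular 32-gon of circumradius 9.008 (interpolated between r1=12 and r2=8.5 at t=0.855) (area = (32/2)·9.008²·sin(360°/32) = 253.26 mm²); the cylinder at (3.5, 15.5) is not intersected at this z (z outside [1, 15.5]); the sphere at (13.5, 11.5): section is a regular 32-gon, circumradius = √(r²−h²) = √(8.5²−7.18²) = 4.549 (area = (32/2)·4.549²·sin(360°/32) = 64.61 mm²); Combining (union): the regions partially overlap — summed areas 317.87 mm² minus the doubly-counted overlap 5.00 mm² gives 312.86 mm² — area = 312.86 mm²; the cone at (-4, 1.5) is not intersected at this z (z outside [6, 11.5]); After the difference (first − rest): none of the subtracted shapes is present at this height, so the result so far is unchanged — area = 312.86 mm². So its area = 312.86 mm². Layer 63 (z = 17.64): the cube is not intersected at this z (z outside [0, 6]); the cone at (1.5, 13.5) (r1=12→r2=8.5) has section circumradius 8.579 here — a regular 32-gon (area = (32/2)·8.579²·sin(360°/32) = 229.72 mm²); the cylinder at (3.5, 15.5) is not intersected at this z (z outside [1, 15.5]); the sphere at (13.5, 11.5) is not intersected at this z (|z−center|=9.140 > r=8.5); Combining (union): only the cone at (1.5, 13.5) is present, so the union is just that shape — area = 229.72 mm²; the cone at (-4, 1.5) is absent (z outside [6, 11.5]); Taking the first minus the rest: none of the subtracted shapes is present at this height, so that combined region is unchanged — area = 229.72 mm². So its area = 229.72 mm². Layer 56 is larger (312.86 vs 229.72 mm²).

layer 56 (z = 15.68 mm)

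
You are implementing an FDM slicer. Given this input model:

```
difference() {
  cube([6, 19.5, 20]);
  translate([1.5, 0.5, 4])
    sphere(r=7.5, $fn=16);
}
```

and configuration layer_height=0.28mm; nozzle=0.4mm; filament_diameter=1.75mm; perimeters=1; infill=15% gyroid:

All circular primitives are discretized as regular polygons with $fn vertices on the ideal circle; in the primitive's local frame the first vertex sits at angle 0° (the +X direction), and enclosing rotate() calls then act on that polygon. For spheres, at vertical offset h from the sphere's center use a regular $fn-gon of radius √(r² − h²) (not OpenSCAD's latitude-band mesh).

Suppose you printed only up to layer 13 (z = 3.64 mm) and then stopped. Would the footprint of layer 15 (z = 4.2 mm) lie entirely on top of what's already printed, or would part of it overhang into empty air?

Compare the two slices. At z = 3.64: the cube (footprint 6×19.5) is included at this height (area 117.00 mm²); the r=7.5 sphere at (1.5, 0.5) contributes a regular 16-gon of circumradius √(7.5²−0.36²) = 7.491 (area = (16/2)·7.491²·sin(360°/16) = 171.81 mm²); Subtracting the remaining from the first: starting from the 6×19.5 cube (117.00 mm²), the r=7.5 sphere at (1.5, 0.5) partially overlaps it — only the 45.08 mm² overlap (of its 171.81 mm²) is removed, clipping the outline — area = 71.92 mm². At z = 4.2: the cube is present — its section is the full 6×19.5 rectangle (area 117.00 mm²); the r=7.5 sphere at (1.5, 0.5) slices to a regular 16-gon of circumradius 7.497 (√(r²−h²) with h=0.2 from center) (area = (16/2)·7.497²·sin(360°/16) = 172.09 mm²); After the difference (first − rest): starting from the 6×19.5 cube (117.00 mm²), the r=7.5 sphere at (1.5, 0.5) partially overlaps it — only the 45.12 mm² overlap (of its 172.09 mm²) is removed, clipping the outline — area = 71.88 mm². Checking containment: the cross-section at z = 4.2 is a subset of the cross-section at z = 3.64.

entirely on top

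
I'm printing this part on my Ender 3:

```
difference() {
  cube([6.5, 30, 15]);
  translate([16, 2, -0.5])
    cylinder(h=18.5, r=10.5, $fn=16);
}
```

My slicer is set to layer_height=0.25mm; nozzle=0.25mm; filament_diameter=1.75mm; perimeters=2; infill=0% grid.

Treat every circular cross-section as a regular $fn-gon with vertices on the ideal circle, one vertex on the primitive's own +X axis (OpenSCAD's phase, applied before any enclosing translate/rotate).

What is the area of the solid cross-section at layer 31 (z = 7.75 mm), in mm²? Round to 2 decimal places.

190.96 mm²

At z = 7.75 mm: the 6.5×30 cube contributes its full rectangle (area 195.00 mm²); the r=10.5 cylinder at (16, 2) gives a regular 16-gon of circumradius 10.5 (constant along its height) (area = (16/2)·10.500²·sin(360°/16) = 337.53 mm²); Taking the first minus the rest: starting from the 6.5×30 cube (195.00 mm²), the r=10.5 cylinder at (16, 2) partially overlaps it — only the 4.04 mm² overlap (of its 337.53 mm²) is removed, clipping the outline — area = 190.96 mm². Overall, the cross-section is a single solid region. Net area = 190.96 mm².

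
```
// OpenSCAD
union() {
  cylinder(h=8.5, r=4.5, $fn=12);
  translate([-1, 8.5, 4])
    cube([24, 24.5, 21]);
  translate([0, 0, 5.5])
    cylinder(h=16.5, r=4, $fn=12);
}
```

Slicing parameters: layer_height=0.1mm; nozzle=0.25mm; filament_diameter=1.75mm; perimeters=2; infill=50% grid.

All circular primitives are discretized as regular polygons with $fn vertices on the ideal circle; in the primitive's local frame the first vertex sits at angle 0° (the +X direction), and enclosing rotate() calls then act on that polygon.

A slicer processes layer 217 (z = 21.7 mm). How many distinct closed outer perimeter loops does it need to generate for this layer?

At z = 21.7 mm: the cylinder is not intersected at this z (z outside [0, 8.5]); the cube at (-1, 8.5) (footprint 24×24.5) is included at this height; the r=4 cylinder contributes a regular 12-gon of circumradius 4; Taking the union: the 2 present regions are separate (no shared area or edge), so areas and boundary lengths simply add and each stays a separate island — 2 connected regions. The result has 2 disconnected regions.

2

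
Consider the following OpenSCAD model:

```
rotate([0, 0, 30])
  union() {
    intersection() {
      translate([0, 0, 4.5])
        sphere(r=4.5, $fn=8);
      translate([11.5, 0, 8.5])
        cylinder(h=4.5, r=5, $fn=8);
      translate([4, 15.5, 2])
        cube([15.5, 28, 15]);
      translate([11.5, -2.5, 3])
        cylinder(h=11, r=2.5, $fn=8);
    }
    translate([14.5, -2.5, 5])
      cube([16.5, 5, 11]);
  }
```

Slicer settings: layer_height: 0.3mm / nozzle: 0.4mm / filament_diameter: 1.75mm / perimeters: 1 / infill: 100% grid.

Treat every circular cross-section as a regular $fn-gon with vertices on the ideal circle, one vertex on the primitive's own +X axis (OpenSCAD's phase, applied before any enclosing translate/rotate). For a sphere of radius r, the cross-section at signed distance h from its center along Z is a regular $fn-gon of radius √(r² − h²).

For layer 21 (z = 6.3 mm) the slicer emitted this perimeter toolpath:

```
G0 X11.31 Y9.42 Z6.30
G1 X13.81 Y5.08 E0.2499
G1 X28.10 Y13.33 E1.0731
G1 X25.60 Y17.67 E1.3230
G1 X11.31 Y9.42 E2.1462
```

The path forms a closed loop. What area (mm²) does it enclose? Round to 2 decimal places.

Apply the shoelace formula to the sequence of (X, Y) vertices; enclosed area = 82.64 mm².

82.64 mm²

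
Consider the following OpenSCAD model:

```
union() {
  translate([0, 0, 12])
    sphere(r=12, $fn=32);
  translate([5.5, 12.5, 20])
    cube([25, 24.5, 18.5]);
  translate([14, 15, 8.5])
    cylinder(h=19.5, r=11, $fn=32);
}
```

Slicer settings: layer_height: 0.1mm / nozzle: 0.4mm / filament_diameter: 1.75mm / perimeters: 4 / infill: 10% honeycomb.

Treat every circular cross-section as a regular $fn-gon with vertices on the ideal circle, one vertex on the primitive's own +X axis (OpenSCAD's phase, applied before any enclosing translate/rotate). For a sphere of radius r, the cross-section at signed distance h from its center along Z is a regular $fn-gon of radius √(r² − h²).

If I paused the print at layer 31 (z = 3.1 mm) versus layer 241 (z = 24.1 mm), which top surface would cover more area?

layer 241 (z = 24.1 mm)

Layer 31 (z = 3.1): the r=12 sphere contributes a regular 32-gon of circumradius √(12²−8.9²) = 8.049 (area = (32/2)·8.049²·sin(360°/32) = 202.24 mm²); the cube at (5.5, 12.5) is not intersected at this z (z outside [20, 38.5]); the cylinder at (14, 15) is not intersected at this z (z outside [8.5, 28]); Merging all regions: only the r=12 sphere is present, so the union is just that shape — area = 202.24 mm². So its area = 202.24 mm². Layer 241 (z = 24.1): the sphere is absent (|z−center|=12.100 > r=12); the 25×24.5 cube at (5.5, 12.5) contributes its full rectangle (area 612.50 mm²); the r=11 cylinder at (14, 15) gives a regular 32-gon of circumradius 11 (constant along its height) (area = (32/2)·11.000²·sin(360°/32) = 377.69 mm²); Combining (union): the regions partially overlap — summed areas 990.19 mm² minus the doubly-counted overlap 225.61 mm² gives 764.58 mm² — area = 764.58 mm². So its area = 764.58 mm². Layer 241 is larger (764.58 vs 202.24 mm²).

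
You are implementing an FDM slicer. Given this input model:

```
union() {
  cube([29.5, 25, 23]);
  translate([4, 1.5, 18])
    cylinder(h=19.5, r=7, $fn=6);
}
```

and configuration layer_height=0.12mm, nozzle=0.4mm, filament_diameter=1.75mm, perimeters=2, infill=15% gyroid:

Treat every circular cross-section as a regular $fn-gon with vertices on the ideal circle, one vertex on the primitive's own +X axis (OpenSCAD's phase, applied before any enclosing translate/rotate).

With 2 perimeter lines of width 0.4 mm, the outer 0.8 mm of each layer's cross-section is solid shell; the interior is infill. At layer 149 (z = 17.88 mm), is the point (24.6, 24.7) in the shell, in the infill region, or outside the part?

shell

At z = 17.88 mm: the cube (footprint 29.5×25) is included at this height; the cylinder at (4, 1.5) is absent (z outside [18, 37.5]); Taking the union: only the 29.5×25 cube is present, so the union is just that shape — 1 connected region. Overall, the cross-section is a single solid region. The nearest boundary edge runs (29.50, 25.00)→(0.00, 25.00); distance from the point to it = 0.30 mm. The point is inside the cross-section, 0.30 mm from the nearest boundary — within the 0.8 mm shell band (2 × 0.4).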